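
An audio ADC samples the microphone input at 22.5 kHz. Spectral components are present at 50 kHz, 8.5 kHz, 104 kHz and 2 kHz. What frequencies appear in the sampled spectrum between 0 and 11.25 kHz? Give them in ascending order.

2 kHz, 5 kHz, 8.5 kHz

fs/2 = 11.25 kHz.
50 kHz mod fs = 5 kHz.
5 kHz ≤ fs/2 = 11.25 kHz, appears at 5 kHz.
8.5 kHz ≤ fs/2 = 11.25 kHz, passes unchanged.
104 kHz mod fs = 14 kHz.
14 kHz > fs/2 = 11.25 kHz, folds to fs − 14 kHz = 8.5 kHz.
2 kHz ≤ fs/2 = 11.25 kHz, passes unchanged.
Distinct values: {2 kHz, 5 kHz, 8.5 kHz}.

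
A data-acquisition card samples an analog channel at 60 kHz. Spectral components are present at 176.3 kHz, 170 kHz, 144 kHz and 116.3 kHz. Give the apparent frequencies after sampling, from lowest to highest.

3.7 kHz, 10 kHz, 24 kHz

fs/2 = 30 kHz.
176.3 kHz mod fs = 56.3 kHz.
56.3 kHz > fs/2 = 30 kHz, folds to fs − 56.3 kHz = 3.7 kHz.
170 kHz mod fs = 50 kHz.
50 kHz > fs/2 = 30 kHz, folds to fs − 50 kHz = 10 kHz.
144 kHz mod fs = 24 kHz.
24 kHz ≤ fs/2 = 30 kHz, appears at 24 kHz.
116.3 kHz mod fs = 56.3 kHz.
56.3 kHz > fs/2 = 30 kHz, folds to fs − 56.3 kHz = 3.7 kHz.
Distinct values: {3.7 kHz, 10 kHz, 24 kHz}.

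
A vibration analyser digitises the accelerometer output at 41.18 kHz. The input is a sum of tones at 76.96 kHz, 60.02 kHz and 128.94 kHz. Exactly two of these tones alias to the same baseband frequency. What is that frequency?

fs/2 = 20.59 kHz.
76.96 kHz mod fs = 35.78 kHz.
35.78 kHz > fs/2 = 20.59 kHz, folds to fs − 35.78 kHz = 5.4 kHz.
60.02 kHz mod fs = 18.84 kHz.
18.84 kHz ≤ fs/2 = 20.59 kHz, appears at 18.84 kHz.
128.94 kHz mod fs = 5.4 kHz.
5.4 kHz ≤ fs/2 = 20.59 kHz, appears at 5.4 kHz.
76.96 kHz and 128.94 kHz both map to 5.4 kHz.

5.4 kHz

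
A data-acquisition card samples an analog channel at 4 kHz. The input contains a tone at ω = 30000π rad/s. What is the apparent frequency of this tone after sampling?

ω = 30000π rad/s → f = ω/(2π) = 15000 Hz = 15 kHz.
15 kHz mod fs = 3 kHz.
3 kHz > fs/2 = 2 kHz, folds to fs − 3 kHz = 1 kHz.

1 kHz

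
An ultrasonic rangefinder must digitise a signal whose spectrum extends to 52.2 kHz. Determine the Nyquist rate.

Nyquist rate = 2 × 52.2 kHz = 104.4 kHz.

104.4 kHz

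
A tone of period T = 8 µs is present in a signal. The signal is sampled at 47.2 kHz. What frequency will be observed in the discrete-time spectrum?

16.6 kHz

T = 8 µs → f = 1/T = 125 kHz.
125 kHz mod fs = 30.6 kHz.
30.6 kHz > fs/2 = 23.6 kHz, folds to fs − 30.6 kHz = 16.6 kHz.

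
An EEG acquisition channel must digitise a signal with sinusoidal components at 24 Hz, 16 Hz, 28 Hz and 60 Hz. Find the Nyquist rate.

Highest-frequency component: 60 Hz.
Nyquist rate = 2 × 60 Hz = 120 Hz.

120 Hz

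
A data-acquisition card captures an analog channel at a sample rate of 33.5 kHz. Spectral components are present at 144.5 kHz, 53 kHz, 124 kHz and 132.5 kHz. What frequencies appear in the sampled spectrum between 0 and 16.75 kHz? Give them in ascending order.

1.5 kHz, 10 kHz, 10.5 kHz, 14 kHz

fs/2 = 16.75 kHz.
144.5 kHz mod fs = 10.5 kHz.
10.5 kHz ≤ fs/2 = 16.75 kHz, appears at 10.5 kHz.
53 kHz mod fs = 19.5 kHz.
19.5 kHz > fs/2 = 16.75 kHz, folds to fs − 19.5 kHz = 14 kHz.
124 kHz mod fs = 23.5 kHz.
23.5 kHz > fs/2 = 16.75 kHz, folds to fs − 23.5 kHz = 10 kHz.
132.5 kHz mod fs = 32 kHz.
32 kHz > fs/2 = 16.75 kHz, folds to fs − 32 kHz = 1.5 kHz.
Distinct values: {1.5 kHz, 10 kHz, 10.5 kHz, 14 kHz}.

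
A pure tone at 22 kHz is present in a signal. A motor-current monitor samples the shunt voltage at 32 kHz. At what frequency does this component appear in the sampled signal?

10 kHz

22 kHz > fs/2 = 16 kHz, folds to fs − 22 kHz = 10 kHz.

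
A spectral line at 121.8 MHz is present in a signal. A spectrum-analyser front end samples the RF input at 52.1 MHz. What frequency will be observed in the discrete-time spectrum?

17.6 MHz

121.8 MHz mod fs = 17.6 MHz.
17.6 MHz ≤ fs/2 = 26.05 MHz, appears at 17.6 MHz.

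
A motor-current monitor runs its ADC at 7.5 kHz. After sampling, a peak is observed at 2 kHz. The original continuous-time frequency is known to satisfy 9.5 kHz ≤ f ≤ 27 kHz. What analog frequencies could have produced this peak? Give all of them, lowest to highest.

9.5 kHz, 13 kHz, 17 kHz, 20.5 kHz, 24.5 kHz

Frequencies that alias to 2 kHz are k·fs ± 2 kHz for integer k ≥ 0.
k=0: 2 kHz.
k=1: 5.5 kHz, 9.5 kHz.
k=2: 13 kHz, 17 kHz.
k=3: 20.5 kHz, 24.5 kHz.
k=4: 28 kHz, 32 kHz.
Within [9.5 kHz, 27 kHz]: 9.5 kHz, 13 kHz, 17 kHz, 20.5 kHz, 24.5 kHz.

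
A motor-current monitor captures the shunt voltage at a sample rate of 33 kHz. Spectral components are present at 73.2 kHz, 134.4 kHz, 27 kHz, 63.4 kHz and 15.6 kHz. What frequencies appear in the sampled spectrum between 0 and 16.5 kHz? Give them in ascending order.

2.4 kHz, 2.6 kHz, 6 kHz, 7.2 kHz, 15.6 kHz

fs/2 = 16.5 kHz.
73.2 kHz mod fs = 7.2 kHz.
7.2 kHz ≤ fs/2 = 16.5 kHz, appears at 7.2 kHz.
134.4 kHz mod fs = 2.4 kHz.
2.4 kHz ≤ fs/2 = 16.5 kHz, appears at 2.4 kHz.
27 kHz > fs/2 = 16.5 kHz, folds to fs − 27 kHz = 6 kHz.
63.4 kHz mod fs = 30.4 kHz.
30.4 kHz > fs/2 = 16.5 kHz, folds to fs − 30.4 kHz = 2.6 kHz.
15.6 kHz ≤ fs/2 = 16.5 kHz, passes unchanged.
Distinct values: {2.4 kHz, 2.6 kHz, 6 kHz, 7.2 kHz, 15.6 kHz}.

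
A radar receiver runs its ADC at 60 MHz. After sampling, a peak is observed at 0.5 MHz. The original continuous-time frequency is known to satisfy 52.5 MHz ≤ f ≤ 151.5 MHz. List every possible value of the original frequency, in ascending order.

59.5 MHz, 60.5 MHz, 119.5 MHz, 120.5 MHz

Frequencies that alias to 0.5 MHz are k·fs ± 0.5 MHz for integer k ≥ 0.
k=0: 0.5 MHz.
k=1: 59.5 MHz, 60.5 MHz.
k=2: 119.5 MHz, 120.5 MHz.
k=3: 179.5 MHz, 180.5 MHz.
Within [52.5 MHz, 151.5 MHz]: 59.5 MHz, 60.5 MHz, 119.5 MHz, 120.5 MHz.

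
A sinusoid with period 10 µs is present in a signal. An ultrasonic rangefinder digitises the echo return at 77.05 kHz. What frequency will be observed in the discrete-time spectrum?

22.95 kHz

T = 10 µs → f = 1/T = 100 kHz.
100 kHz mod fs = 22.95 kHz.
22.95 kHz ≤ fs/2 = 38.525 kHz, appears at 22.95 kHz.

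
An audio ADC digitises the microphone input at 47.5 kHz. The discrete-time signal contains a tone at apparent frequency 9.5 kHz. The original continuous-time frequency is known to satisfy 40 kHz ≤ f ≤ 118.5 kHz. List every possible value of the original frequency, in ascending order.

57 kHz, 85.5 kHz, 104.5 kHz

Frequencies that alias to 9.5 kHz are k·fs ± 9.5 kHz for integer k ≥ 0.
k=0: 9.5 kHz.
k=1: 38 kHz, 57 kHz.
k=2: 85.5 kHz, 104.5 kHz.
k=3: 133 kHz, 152 kHz.
Within [40 kHz, 118.5 kHz]: 57 kHz, 85.5 kHz, 104.5 kHz.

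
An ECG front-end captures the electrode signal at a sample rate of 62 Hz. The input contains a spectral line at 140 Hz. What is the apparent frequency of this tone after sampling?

140 Hz mod fs = 16 Hz.
16 Hz ≤ fs/2 = 31 Hz, appears at 16 Hz.

16 Hz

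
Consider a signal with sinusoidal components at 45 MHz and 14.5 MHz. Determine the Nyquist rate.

Highest-frequency component: 45 MHz.
Nyquist rate = 2 × 45 MHz = 90 MHz.

90 MHz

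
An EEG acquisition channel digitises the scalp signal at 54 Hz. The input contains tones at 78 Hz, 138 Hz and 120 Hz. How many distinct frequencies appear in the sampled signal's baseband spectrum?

fs/2 = 27 Hz.
78 Hz mod fs = 24 Hz.
24 Hz ≤ fs/2 = 27 Hz, appears at 24 Hz.
138 Hz mod fs = 30 Hz.
30 Hz > fs/2 = 27 Hz, folds to fs − 30 Hz = 24 Hz.
120 Hz mod fs = 12 Hz.
12 Hz ≤ fs/2 = 27 Hz, appears at 12 Hz.
Distinct values: {12 Hz, 24 Hz} → 2.

2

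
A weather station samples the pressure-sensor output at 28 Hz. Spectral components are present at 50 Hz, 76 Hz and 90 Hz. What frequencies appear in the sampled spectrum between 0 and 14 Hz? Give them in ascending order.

fs/2 = 14 Hz.
50 Hz mod fs = 22 Hz.
22 Hz > fs/2 = 14 Hz, folds to fs − 22 Hz = 6 Hz.
76 Hz mod fs = 20 Hz.
20 Hz > fs/2 = 14 Hz, folds to fs − 20 Hz = 8 Hz.
90 Hz mod fs = 6 Hz.
6 Hz ≤ fs/2 = 14 Hz, appears at 6 Hz.
Distinct values: {6 Hz, 8 Hz}.

6 Hz, 8 Hz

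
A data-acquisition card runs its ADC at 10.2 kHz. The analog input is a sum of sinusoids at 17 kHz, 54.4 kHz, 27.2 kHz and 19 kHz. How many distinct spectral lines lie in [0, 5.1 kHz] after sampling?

2

fs/2 = 5.1 kHz.
17 kHz mod fs = 6.8 kHz.
6.8 kHz > fs/2 = 5.1 kHz, folds to fs − 6.8 kHz = 3.4 kHz.
54.4 kHz mod fs = 3.4 kHz.
3.4 kHz ≤ fs/2 = 5.1 kHz, appears at 3.4 kHz.
27.2 kHz mod fs = 6.8 kHz.
6.8 kHz > fs/2 = 5.1 kHz, folds to fs − 6.8 kHz = 3.4 kHz.
19 kHz mod fs = 8.8 kHz.
8.8 kHz > fs/2 = 5.1 kHz, folds to fs − 8.8 kHz = 1.4 kHz.
Distinct values: {1.4 kHz, 3.4 kHz} → 2.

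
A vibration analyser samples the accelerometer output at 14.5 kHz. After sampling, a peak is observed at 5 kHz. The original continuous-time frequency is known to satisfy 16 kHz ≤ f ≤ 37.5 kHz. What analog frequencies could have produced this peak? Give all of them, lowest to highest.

19.5 kHz, 24 kHz, 34 kHz

Frequencies that alias to 5 kHz are k·fs ± 5 kHz for integer k ≥ 0.
k=0: 5 kHz.
k=1: 9.5 kHz, 19.5 kHz.
k=2: 24 kHz, 34 kHz.
k=3: 38.5 kHz, 48.5 kHz.
Within [16 kHz, 37.5 kHz]: 19.5 kHz, 24 kHz, 34 kHz.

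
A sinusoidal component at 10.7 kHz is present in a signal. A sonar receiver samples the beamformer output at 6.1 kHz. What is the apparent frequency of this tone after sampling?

10.7 kHz mod fs = 4.6 kHz.
4.6 kHz > fs/2 = 3.05 kHz, folds to fs − 4.6 kHz = 1.5 kHz.

1.5 kHz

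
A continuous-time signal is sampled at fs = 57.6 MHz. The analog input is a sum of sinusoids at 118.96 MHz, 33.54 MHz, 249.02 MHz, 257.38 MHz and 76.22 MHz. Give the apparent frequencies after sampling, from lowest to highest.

3.76 MHz, 18.62 MHz, 24.06 MHz, 26.98 MHz

fs/2 = 28.8 MHz.
118.96 MHz mod fs = 3.76 MHz.
3.76 MHz ≤ fs/2 = 28.8 MHz, appears at 3.76 MHz.
33.54 MHz > fs/2 = 28.8 MHz, folds to fs − 33.54 MHz = 24.06 MHz.
249.02 MHz mod fs = 18.62 MHz.
18.62 MHz ≤ fs/2 = 28.8 MHz, appears at 18.62 MHz.
257.38 MHz mod fs = 26.98 MHz.
26.98 MHz ≤ fs/2 = 28.8 MHz, appears at 26.98 MHz.
76.22 MHz mod fs = 18.62 MHz.
18.62 MHz ≤ fs/2 = 28.8 MHz, appears at 18.62 MHz.
Distinct values: {3.76 MHz, 18.62 MHz, 24.06 MHz, 26.98 MHz}.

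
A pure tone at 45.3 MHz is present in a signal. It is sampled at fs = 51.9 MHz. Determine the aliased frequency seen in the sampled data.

6.6 MHz

45.3 MHz > fs/2 = 25.95 MHz, folds to fs − 45.3 MHz = 6.6 MHz.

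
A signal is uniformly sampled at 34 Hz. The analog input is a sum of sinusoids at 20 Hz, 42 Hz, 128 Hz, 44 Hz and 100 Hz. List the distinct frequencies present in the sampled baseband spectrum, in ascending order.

fs/2 = 17 Hz.
20 Hz > fs/2 = 17 Hz, folds to fs − 20 Hz = 14 Hz.
42 Hz mod fs = 8 Hz.
8 Hz ≤ fs/2 = 17 Hz, appears at 8 Hz.
128 Hz mod fs = 26 Hz.
26 Hz > fs/2 = 17 Hz, folds to fs − 26 Hz = 8 Hz.
44 Hz mod fs = 10 Hz.
10 Hz ≤ fs/2 = 17 Hz, appears at 10 Hz.
100 Hz mod fs = 32 Hz.
32 Hz > fs/2 = 17 Hz, folds to fs − 32 Hz = 2 Hz.
Distinct values: {2 Hz, 8 Hz, 10 Hz, 14 Hz}.

2 Hz, 8 Hz, 10 Hz, 14 Hz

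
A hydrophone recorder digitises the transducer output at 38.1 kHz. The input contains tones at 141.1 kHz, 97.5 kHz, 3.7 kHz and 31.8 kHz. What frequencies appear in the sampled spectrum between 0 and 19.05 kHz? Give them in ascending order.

3.7 kHz, 6.3 kHz, 11.3 kHz, 16.8 kHz

fs/2 = 19.05 kHz.
141.1 kHz mod fs = 26.8 kHz.
26.8 kHz > fs/2 = 19.05 kHz, folds to fs − 26.8 kHz = 11.3 kHz.
97.5 kHz mod fs = 21.3 kHz.
21.3 kHz > fs/2 = 19.05 kHz, folds to fs − 21.3 kHz = 16.8 kHz.
3.7 kHz ≤ fs/2 = 19.05 kHz, passes unchanged.
31.8 kHz > fs/2 = 19.05 kHz, folds to fs − 31.8 kHz = 6.3 kHz.
Distinct values: {3.7 kHz, 6.3 kHz, 11.3 kHz, 16.8 kHz}.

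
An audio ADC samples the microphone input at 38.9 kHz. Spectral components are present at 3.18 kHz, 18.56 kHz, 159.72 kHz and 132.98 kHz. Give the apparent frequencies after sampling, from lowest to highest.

fs/2 = 19.45 kHz.
3.18 kHz ≤ fs/2 = 19.45 kHz, passes unchanged.
18.56 kHz ≤ fs/2 = 19.45 kHz, passes unchanged.
159.72 kHz mod fs = 4.12 kHz.
4.12 kHz ≤ fs/2 = 19.45 kHz, appears at 4.12 kHz.
132.98 kHz mod fs = 16.28 kHz.
16.28 kHz ≤ fs/2 = 19.45 kHz, appears at 16.28 kHz.
Distinct values: {3.18 kHz, 4.12 kHz, 16.28 kHz, 18.56 kHz}.

3.18 kHz, 4.12 kHz, 16.28 kHz, 18.56 kHz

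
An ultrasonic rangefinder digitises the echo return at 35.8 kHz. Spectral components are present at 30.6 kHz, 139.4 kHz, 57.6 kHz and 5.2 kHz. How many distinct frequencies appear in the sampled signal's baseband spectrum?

fs/2 = 17.9 kHz.
30.6 kHz > fs/2 = 17.9 kHz, folds to fs − 30.6 kHz = 5.2 kHz.
139.4 kHz mod fs = 32 kHz.
32 kHz > fs/2 = 17.9 kHz, folds to fs − 32 kHz = 3.8 kHz.
57.6 kHz mod fs = 21.8 kHz.
21.8 kHz > fs/2 = 17.9 kHz, folds to fs − 21.8 kHz = 14 kHz.
5.2 kHz ≤ fs/2 = 17.9 kHz, passes unchanged.
Distinct values: {3.8 kHz, 5.2 kHz, 14 kHz} → 3.

3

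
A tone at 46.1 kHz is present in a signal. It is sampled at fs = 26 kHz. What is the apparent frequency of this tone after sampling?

46.1 kHz mod fs = 20.1 kHz.
20.1 kHz > fs/2 = 13 kHz, folds to fs − 20.1 kHz = 5.9 kHz.

5.9 kHz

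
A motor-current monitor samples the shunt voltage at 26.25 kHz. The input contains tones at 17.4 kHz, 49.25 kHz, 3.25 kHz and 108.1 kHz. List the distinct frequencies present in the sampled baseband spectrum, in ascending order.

fs/2 = 13.125 kHz.
17.4 kHz > fs/2 = 13.125 kHz, folds to fs − 17.4 kHz = 8.85 kHz.
49.25 kHz mod fs = 23 kHz.
23 kHz > fs/2 = 13.125 kHz, folds to fs − 23 kHz = 3.25 kHz.
3.25 kHz ≤ fs/2 = 13.125 kHz, passes unchanged.
108.1 kHz mod fs = 3.1 kHz.
3.1 kHz ≤ fs/2 = 13.125 kHz, appears at 3.1 kHz.
Distinct values: {3.1 kHz, 3.25 kHz, 8.85 kHz}.

3.1 kHz, 3.25 kHz, 8.85 kHz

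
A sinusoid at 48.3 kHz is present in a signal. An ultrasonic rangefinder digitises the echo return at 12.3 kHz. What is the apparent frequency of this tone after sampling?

48.3 kHz mod fs = 11.4 kHz.
11.4 kHz > fs/2 = 6.15 kHz, folds to fs − 11.4 kHz = 0.9 kHz.

0.9 kHz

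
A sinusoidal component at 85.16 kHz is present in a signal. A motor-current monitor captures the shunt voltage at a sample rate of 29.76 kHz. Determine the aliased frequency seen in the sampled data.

85.16 kHz mod fs = 25.64 kHz.
25.64 kHz > fs/2 = 14.88 kHz, folds to fs − 25.64 kHz = 4.12 kHz.

4.12 kHz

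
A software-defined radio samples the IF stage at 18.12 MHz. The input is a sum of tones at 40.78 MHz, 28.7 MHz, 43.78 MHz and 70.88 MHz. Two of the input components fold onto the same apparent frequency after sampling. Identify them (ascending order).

28.7 MHz, 43.78 MHz

fs/2 = 9.06 MHz.
40.78 MHz mod fs = 4.54 MHz.
4.54 MHz ≤ fs/2 = 9.06 MHz, appears at 4.54 MHz.
28.7 MHz mod fs = 10.58 MHz.
10.58 MHz > fs/2 = 9.06 MHz, folds to fs − 10.58 MHz = 7.54 MHz.
43.78 MHz mod fs = 7.54 MHz.
7.54 MHz ≤ fs/2 = 9.06 MHz, appears at 7.54 MHz.
70.88 MHz mod fs = 16.52 MHz.
16.52 MHz > fs/2 = 9.06 MHz, folds to fs − 16.52 MHz = 1.6 MHz.
28.7 MHz and 43.78 MHz both map to 7.54 MHz.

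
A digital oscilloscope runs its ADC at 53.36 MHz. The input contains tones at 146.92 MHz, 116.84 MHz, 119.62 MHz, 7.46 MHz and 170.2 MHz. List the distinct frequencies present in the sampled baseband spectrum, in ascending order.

7.46 MHz, 10.12 MHz, 12.9 MHz, 13.16 MHz

fs/2 = 26.68 MHz.
146.92 MHz mod fs = 40.2 MHz.
40.2 MHz > fs/2 = 26.68 MHz, folds to fs − 40.2 MHz = 13.16 MHz.
116.84 MHz mod fs = 10.12 MHz.
10.12 MHz ≤ fs/2 = 26.68 MHz, appears at 10.12 MHz.
119.62 MHz mod fs = 12.9 MHz.
12.9 MHz ≤ fs/2 = 26.68 MHz, appears at 12.9 MHz.
7.46 MHz ≤ fs/2 = 26.68 MHz, passes unchanged.
170.2 MHz mod fs = 10.12 MHz.
10.12 MHz ≤ fs/2 = 26.68 MHz, appears at 10.12 MHz.
Distinct values: {7.46 MHz, 10.12 MHz, 12.9 MHz, 13.16 MHz}.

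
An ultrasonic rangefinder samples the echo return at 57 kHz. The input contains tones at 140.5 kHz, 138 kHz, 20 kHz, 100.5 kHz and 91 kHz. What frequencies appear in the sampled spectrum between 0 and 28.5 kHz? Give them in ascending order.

fs/2 = 28.5 kHz.
140.5 kHz mod fs = 26.5 kHz.
26.5 kHz ≤ fs/2 = 28.5 kHz, appears at 26.5 kHz.
138 kHz mod fs = 24 kHz.
24 kHz ≤ fs/2 = 28.5 kHz, appears at 24 kHz.
20 kHz ≤ fs/2 = 28.5 kHz, passes unchanged.
100.5 kHz mod fs = 43.5 kHz.
43.5 kHz > fs/2 = 28.5 kHz, folds to fs − 43.5 kHz = 13.5 kHz.
91 kHz mod fs = 34 kHz.
34 kHz > fs/2 = 28.5 kHz, folds to fs − 34 kHz = 23 kHz.
Distinct values: {13.5 kHz, 20 kHz, 23 kHz, 24 kHz, 26.5 kHz}.

13.5 kHz, 20 kHz, 23 kHz, 24 kHz, 26.5 kHz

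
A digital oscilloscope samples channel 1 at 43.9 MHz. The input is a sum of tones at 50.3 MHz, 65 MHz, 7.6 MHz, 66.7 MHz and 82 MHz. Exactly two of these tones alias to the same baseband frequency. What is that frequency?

fs/2 = 21.95 MHz.
50.3 MHz mod fs = 6.4 MHz.
6.4 MHz ≤ fs/2 = 21.95 MHz, appears at 6.4 MHz.
65 MHz mod fs = 21.1 MHz.
21.1 MHz ≤ fs/2 = 21.95 MHz, appears at 21.1 MHz.
7.6 MHz ≤ fs/2 = 21.95 MHz, passes unchanged.
66.7 MHz mod fs = 22.8 MHz.
22.8 MHz > fs/2 = 21.95 MHz, folds to fs − 22.8 MHz = 21.1 MHz.
82 MHz mod fs = 38.1 MHz.
38.1 MHz > fs/2 = 21.95 MHz, folds to fs − 38.1 MHz = 5.8 MHz.
65 MHz and 66.7 MHz both map to 21.1 MHz.

21.1 MHz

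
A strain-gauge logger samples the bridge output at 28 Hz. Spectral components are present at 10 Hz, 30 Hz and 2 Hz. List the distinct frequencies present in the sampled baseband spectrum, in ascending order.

2 Hz, 10 Hz

fs/2 = 14 Hz.
10 Hz ≤ fs/2 = 14 Hz, passes unchanged.
30 Hz mod fs = 2 Hz.
2 Hz ≤ fs/2 = 14 Hz, appears at 2 Hz.
2 Hz ≤ fs/2 = 14 Hz, passes unchanged.
Distinct values: {2 Hz, 10 Hz}.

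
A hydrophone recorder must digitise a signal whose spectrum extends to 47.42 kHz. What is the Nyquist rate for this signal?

94.84 kHz

Nyquist rate = 2 × 47.42 kHz = 94.84 kHz.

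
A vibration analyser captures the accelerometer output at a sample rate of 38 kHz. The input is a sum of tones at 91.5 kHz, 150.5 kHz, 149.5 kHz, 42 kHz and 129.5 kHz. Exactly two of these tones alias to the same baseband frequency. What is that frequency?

15.5 kHz

fs/2 = 19 kHz.
91.5 kHz mod fs = 15.5 kHz.
15.5 kHz ≤ fs/2 = 19 kHz, appears at 15.5 kHz.
150.5 kHz mod fs = 36.5 kHz.
36.5 kHz > fs/2 = 19 kHz, folds to fs − 36.5 kHz = 1.5 kHz.
149.5 kHz mod fs = 35.5 kHz.
35.5 kHz > fs/2 = 19 kHz, folds to fs − 35.5 kHz = 2.5 kHz.
42 kHz mod fs = 4 kHz.
4 kHz ≤ fs/2 = 19 kHz, appears at 4 kHz.
129.5 kHz mod fs = 15.5 kHz.
15.5 kHz ≤ fs/2 = 19 kHz, appears at 15.5 kHz.
91.5 kHz and 129.5 kHz both map to 15.5 kHz.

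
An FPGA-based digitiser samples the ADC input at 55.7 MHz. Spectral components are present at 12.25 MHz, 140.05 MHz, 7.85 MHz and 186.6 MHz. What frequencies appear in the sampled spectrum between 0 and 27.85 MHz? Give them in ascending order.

fs/2 = 27.85 MHz.
12.25 MHz ≤ fs/2 = 27.85 MHz, passes unchanged.
140.05 MHz mod fs = 28.65 MHz.
28.65 MHz > fs/2 = 27.85 MHz, folds to fs − 28.65 MHz = 27.05 MHz.
7.85 MHz ≤ fs/2 = 27.85 MHz, passes unchanged.
186.6 MHz mod fs = 19.5 MHz.
19.5 MHz ≤ fs/2 = 27.85 MHz, appears at 19.5 MHz.
Distinct values: {7.85 MHz, 12.25 MHz, 19.5 MHz, 27.05 MHz}.

7.85 MHz, 12.25 MHz, 19.5 MHz, 27.05 MHz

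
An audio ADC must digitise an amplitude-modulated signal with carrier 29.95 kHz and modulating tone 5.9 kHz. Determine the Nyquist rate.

AM sidebands sit at fc ± fm = 24.05 kHz and 35.85 kHz.
Highest-frequency component: 35.85 kHz.
Nyquist rate = 2 × 35.85 kHz = 71.7 kHz.

71.7 kHz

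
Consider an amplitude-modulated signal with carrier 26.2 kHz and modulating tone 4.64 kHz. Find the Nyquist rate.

61.68 kHz

AM sidebands sit at fc ± fm = 21.56 kHz and 30.84 kHz.
Highest-frequency component: 30.84 kHz.
Nyquist rate = 2 × 30.84 kHz = 61.68 kHz.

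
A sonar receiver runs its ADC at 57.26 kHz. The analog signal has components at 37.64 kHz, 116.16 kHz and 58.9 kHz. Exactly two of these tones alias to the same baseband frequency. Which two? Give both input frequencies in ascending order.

58.9 kHz, 116.16 kHz

fs/2 = 28.63 kHz.
37.64 kHz > fs/2 = 28.63 kHz, folds to fs − 37.64 kHz = 19.62 kHz.
116.16 kHz mod fs = 1.64 kHz.
1.64 kHz ≤ fs/2 = 28.63 kHz, appears at 1.64 kHz.
58.9 kHz mod fs = 1.64 kHz.
1.64 kHz ≤ fs/2 = 28.63 kHz, appears at 1.64 kHz.
58.9 kHz and 116.16 kHz both map to 1.64 kHz.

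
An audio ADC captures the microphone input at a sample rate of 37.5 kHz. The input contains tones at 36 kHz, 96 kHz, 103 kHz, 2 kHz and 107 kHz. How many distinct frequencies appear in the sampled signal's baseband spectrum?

5

fs/2 = 18.75 kHz.
36 kHz > fs/2 = 18.75 kHz, folds to fs − 36 kHz = 1.5 kHz.
96 kHz mod fs = 21 kHz.
21 kHz > fs/2 = 18.75 kHz, folds to fs − 21 kHz = 16.5 kHz.
103 kHz mod fs = 28 kHz.
28 kHz > fs/2 = 18.75 kHz, folds to fs − 28 kHz = 9.5 kHz.
2 kHz ≤ fs/2 = 18.75 kHz, passes unchanged.
107 kHz mod fs = 32 kHz.
32 kHz > fs/2 = 18.75 kHz, folds to fs − 32 kHz = 5.5 kHz.
Distinct values: {1.5 kHz, 2 kHz, 5.5 kHz, 9.5 kHz, 16.5 kHz} → 5.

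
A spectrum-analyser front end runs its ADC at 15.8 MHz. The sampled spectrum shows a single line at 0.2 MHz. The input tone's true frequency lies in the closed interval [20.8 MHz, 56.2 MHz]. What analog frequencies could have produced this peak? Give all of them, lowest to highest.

31.4 MHz, 31.8 MHz, 47.2 MHz, 47.6 MHz

Frequencies that alias to 0.2 MHz are k·fs ± 0.2 MHz for integer k ≥ 0.
k=0: 0.2 MHz.
k=1: 15.6 MHz, 16 MHz.
k=2: 31.4 MHz, 31.8 MHz.
k=3: 47.2 MHz, 47.6 MHz.
k=4: 63 MHz, 63.4 MHz.
Within [20.8 MHz, 56.2 MHz]: 31.4 MHz, 31.8 MHz, 47.2 MHz, 47.6 MHz.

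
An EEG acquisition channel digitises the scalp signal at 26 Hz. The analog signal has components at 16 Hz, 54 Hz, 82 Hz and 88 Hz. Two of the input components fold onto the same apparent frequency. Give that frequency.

10 Hz

fs/2 = 13 Hz.
16 Hz > fs/2 = 13 Hz, folds to fs − 16 Hz = 10 Hz.
54 Hz mod fs = 2 Hz.
2 Hz ≤ fs/2 = 13 Hz, appears at 2 Hz.
82 Hz mod fs = 4 Hz.
4 Hz ≤ fs/2 = 13 Hz, appears at 4 Hz.
88 Hz mod fs = 10 Hz.
10 Hz ≤ fs/2 = 13 Hz, appears at 10 Hz.
16 Hz and 88 Hz both map to 10 Hz.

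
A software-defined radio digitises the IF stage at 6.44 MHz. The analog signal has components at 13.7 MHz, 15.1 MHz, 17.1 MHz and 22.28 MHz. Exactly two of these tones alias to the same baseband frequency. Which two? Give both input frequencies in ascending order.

15.1 MHz, 17.1 MHz

fs/2 = 3.22 MHz.
13.7 MHz mod fs = 0.82 MHz.
0.82 MHz ≤ fs/2 = 3.22 MHz, appears at 0.82 MHz.
15.1 MHz mod fs = 2.22 MHz.
2.22 MHz ≤ fs/2 = 3.22 MHz, appears at 2.22 MHz.
17.1 MHz mod fs = 4.22 MHz.
4.22 MHz > fs/2 = 3.22 MHz, folds to fs − 4.22 MHz = 2.22 MHz.
22.28 MHz mod fs = 2.96 MHz.
2.96 MHz ≤ fs/2 = 3.22 MHz, appears at 2.96 MHz.
15.1 MHz and 17.1 MHz both map to 2.22 MHz.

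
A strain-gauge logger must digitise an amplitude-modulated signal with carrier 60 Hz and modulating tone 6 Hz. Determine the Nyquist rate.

132 Hz

AM sidebands sit at fc ± fm = 54 Hz and 66 Hz.
Highest-frequency component: 66 Hz.
Nyquist rate = 2 × 66 Hz = 132 Hz.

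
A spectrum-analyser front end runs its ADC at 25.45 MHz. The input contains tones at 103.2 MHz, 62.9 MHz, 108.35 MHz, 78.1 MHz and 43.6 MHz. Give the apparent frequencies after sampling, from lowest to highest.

fs/2 = 12.725 MHz.
103.2 MHz mod fs = 1.4 MHz.
1.4 MHz ≤ fs/2 = 12.725 MHz, appears at 1.4 MHz.
62.9 MHz mod fs = 12 MHz.
12 MHz ≤ fs/2 = 12.725 MHz, appears at 12 MHz.
108.35 MHz mod fs = 6.55 MHz.
6.55 MHz ≤ fs/2 = 12.725 MHz, appears at 6.55 MHz.
78.1 MHz mod fs = 1.75 MHz.
1.75 MHz ≤ fs/2 = 12.725 MHz, appears at 1.75 MHz.
43.6 MHz mod fs = 18.15 MHz.
18.15 MHz > fs/2 = 12.725 MHz, folds to fs − 18.15 MHz = 7.3 MHz.
Distinct values: {1.4 MHz, 1.75 MHz, 6.55 MHz, 7.3 MHz, 12 MHz}.

1.4 MHz, 1.75 MHz, 6.55 MHz, 7.3 MHz, 12 MHz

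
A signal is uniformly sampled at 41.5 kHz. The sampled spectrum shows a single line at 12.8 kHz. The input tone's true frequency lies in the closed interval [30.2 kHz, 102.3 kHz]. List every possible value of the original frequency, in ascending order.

Frequencies that alias to 12.8 kHz are k·fs ± 12.8 kHz for integer k ≥ 0.
k=0: 12.8 kHz.
k=1: 28.7 kHz, 54.3 kHz.
k=2: 70.2 kHz, 95.8 kHz.
k=3: 111.7 kHz, 137.3 kHz.
Within [30.2 kHz, 102.3 kHz]: 54.3 kHz, 70.2 kHz, 95.8 kHz.

54.3 kHz, 70.2 kHz, 95.8 kHz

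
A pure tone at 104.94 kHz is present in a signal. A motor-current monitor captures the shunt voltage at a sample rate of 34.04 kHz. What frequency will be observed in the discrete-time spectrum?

104.94 kHz mod fs = 2.82 kHz.
2.82 kHz ≤ fs/2 = 17.02 kHz, appears at 2.82 kHz.

2.82 kHz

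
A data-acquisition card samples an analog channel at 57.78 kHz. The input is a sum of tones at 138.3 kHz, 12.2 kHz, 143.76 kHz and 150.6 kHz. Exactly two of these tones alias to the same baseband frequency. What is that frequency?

22.74 kHz

fs/2 = 28.89 kHz.
138.3 kHz mod fs = 22.74 kHz.
22.74 kHz ≤ fs/2 = 28.89 kHz, appears at 22.74 kHz.
12.2 kHz ≤ fs/2 = 28.89 kHz, passes unchanged.
143.76 kHz mod fs = 28.2 kHz.
28.2 kHz ≤ fs/2 = 28.89 kHz, appears at 28.2 kHz.
150.6 kHz mod fs = 35.04 kHz.
35.04 kHz > fs/2 = 28.89 kHz, folds to fs − 35.04 kHz = 22.74 kHz.
138.3 kHz and 150.6 kHz both map to 22.74 kHz.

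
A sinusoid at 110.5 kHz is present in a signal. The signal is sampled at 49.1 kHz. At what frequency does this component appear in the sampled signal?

110.5 kHz mod fs = 12.3 kHz.
12.3 kHz ≤ fs/2 = 24.55 kHz, appears at 12.3 kHz.

12.3 kHz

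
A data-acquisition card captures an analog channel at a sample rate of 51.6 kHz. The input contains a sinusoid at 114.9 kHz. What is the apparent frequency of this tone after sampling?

114.9 kHz mod fs = 11.7 kHz.
11.7 kHz ≤ fs/2 = 25.8 kHz, appears at 11.7 kHz.

11.7 kHz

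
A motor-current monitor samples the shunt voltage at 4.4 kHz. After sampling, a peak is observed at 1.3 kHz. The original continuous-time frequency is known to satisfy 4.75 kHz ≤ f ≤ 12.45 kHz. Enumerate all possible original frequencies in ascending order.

5.7 kHz, 7.5 kHz, 10.1 kHz, 11.9 kHz

Frequencies that alias to 1.3 kHz are k·fs ± 1.3 kHz for integer k ≥ 0.
k=0: 1.3 kHz.
k=1: 3.1 kHz, 5.7 kHz.
k=2: 7.5 kHz, 10.1 kHz.
k=3: 11.9 kHz, 14.5 kHz.
k=4: 16.3 kHz, 18.9 kHz.
Within [4.75 kHz, 12.45 kHz]: 5.7 kHz, 7.5 kHz, 10.1 kHz, 11.9 kHz.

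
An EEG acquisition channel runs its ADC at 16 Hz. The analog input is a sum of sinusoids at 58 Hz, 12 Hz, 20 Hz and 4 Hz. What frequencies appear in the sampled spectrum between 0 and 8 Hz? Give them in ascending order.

4 Hz, 6 Hz

fs/2 = 8 Hz.
58 Hz mod fs = 10 Hz.
10 Hz > fs/2 = 8 Hz, folds to fs − 10 Hz = 6 Hz.
12 Hz > fs/2 = 8 Hz, folds to fs − 12 Hz = 4 Hz.
20 Hz mod fs = 4 Hz.
4 Hz ≤ fs/2 = 8 Hz, appears at 4 Hz.
4 Hz ≤ fs/2 = 8 Hz, passes unchanged.
Distinct values: {4 Hz, 6 Hz}.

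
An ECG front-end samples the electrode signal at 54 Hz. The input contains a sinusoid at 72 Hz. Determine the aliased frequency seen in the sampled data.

18 Hz

72 Hz mod fs = 18 Hz.
18 Hz ≤ fs/2 = 27 Hz, appears at 18 Hz.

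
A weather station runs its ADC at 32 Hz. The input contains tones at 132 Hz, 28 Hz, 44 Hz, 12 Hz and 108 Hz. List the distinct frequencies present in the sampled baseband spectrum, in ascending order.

fs/2 = 16 Hz.
132 Hz mod fs = 4 Hz.
4 Hz ≤ fs/2 = 16 Hz, appears at 4 Hz.
28 Hz > fs/2 = 16 Hz, folds to fs − 28 Hz = 4 Hz.
44 Hz mod fs = 12 Hz.
12 Hz ≤ fs/2 = 16 Hz, appears at 12 Hz.
12 Hz ≤ fs/2 = 16 Hz, passes unchanged.
108 Hz mod fs = 12 Hz.
12 Hz ≤ fs/2 = 16 Hz, appears at 12 Hz.
Distinct values: {4 Hz, 12 Hz}.

4 Hz, 12 Hz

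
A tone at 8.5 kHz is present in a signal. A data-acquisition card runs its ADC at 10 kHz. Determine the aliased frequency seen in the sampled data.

8.5 kHz > fs/2 = 5 kHz, folds to fs − 8.5 kHz = 1.5 kHz.

1.5 kHz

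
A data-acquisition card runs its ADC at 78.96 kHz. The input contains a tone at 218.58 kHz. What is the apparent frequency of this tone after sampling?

218.58 kHz mod fs = 60.66 kHz.
60.66 kHz > fs/2 = 39.48 kHz, folds to fs − 60.66 kHz = 18.3 kHz.

18.3 kHz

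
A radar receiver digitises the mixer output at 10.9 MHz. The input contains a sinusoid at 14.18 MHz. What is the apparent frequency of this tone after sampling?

3.28 MHz

14.18 MHz mod fs = 3.28 MHz.
3.28 MHz ≤ fs/2 = 5.45 MHz, appears at 3.28 MHz.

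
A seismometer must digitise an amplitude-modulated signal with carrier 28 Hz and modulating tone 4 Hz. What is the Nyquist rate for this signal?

AM sidebands sit at fc ± fm = 24 Hz and 32 Hz.
Highest-frequency component: 32 Hz.
Nyquist rate = 2 × 32 Hz = 64 Hz.

64 Hz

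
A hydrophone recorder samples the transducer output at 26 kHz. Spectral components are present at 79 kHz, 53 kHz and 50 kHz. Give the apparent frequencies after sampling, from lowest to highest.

1 kHz, 2 kHz

fs/2 = 13 kHz.
79 kHz mod fs = 1 kHz.
1 kHz ≤ fs/2 = 13 kHz, appears at 1 kHz.
53 kHz mod fs = 1 kHz.
1 kHz ≤ fs/2 = 13 kHz, appears at 1 kHz.
50 kHz mod fs = 24 kHz.
24 kHz > fs/2 = 13 kHz, folds to fs − 24 kHz = 2 kHz.
Distinct values: {1 kHz, 2 kHz}.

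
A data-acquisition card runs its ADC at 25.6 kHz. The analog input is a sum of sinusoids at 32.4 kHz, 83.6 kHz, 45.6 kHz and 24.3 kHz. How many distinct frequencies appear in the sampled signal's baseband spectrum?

3

fs/2 = 12.8 kHz.
32.4 kHz mod fs = 6.8 kHz.
6.8 kHz ≤ fs/2 = 12.8 kHz, appears at 6.8 kHz.
83.6 kHz mod fs = 6.8 kHz.
6.8 kHz ≤ fs/2 = 12.8 kHz, appears at 6.8 kHz.
45.6 kHz mod fs = 20 kHz.
20 kHz > fs/2 = 12.8 kHz, folds to fs − 20 kHz = 5.6 kHz.
24.3 kHz > fs/2 = 12.8 kHz, folds to fs − 24.3 kHz = 1.3 kHz.
Distinct values: {1.3 kHz, 5.6 kHz, 6.8 kHz} → 3.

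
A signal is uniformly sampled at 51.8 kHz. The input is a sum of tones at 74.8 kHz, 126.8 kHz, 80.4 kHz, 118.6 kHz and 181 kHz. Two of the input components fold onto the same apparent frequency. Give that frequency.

fs/2 = 25.9 kHz.
74.8 kHz mod fs = 23 kHz.
23 kHz ≤ fs/2 = 25.9 kHz, appears at 23 kHz.
126.8 kHz mod fs = 23.2 kHz.
23.2 kHz ≤ fs/2 = 25.9 kHz, appears at 23.2 kHz.
80.4 kHz mod fs = 28.6 kHz.
28.6 kHz > fs/2 = 25.9 kHz, folds to fs − 28.6 kHz = 23.2 kHz.
118.6 kHz mod fs = 15 kHz.
15 kHz ≤ fs/2 = 25.9 kHz, appears at 15 kHz.
181 kHz mod fs = 25.6 kHz.
25.6 kHz ≤ fs/2 = 25.9 kHz, appears at 25.6 kHz.
80.4 kHz and 126.8 kHz both map to 23.2 kHz.

23.2 kHz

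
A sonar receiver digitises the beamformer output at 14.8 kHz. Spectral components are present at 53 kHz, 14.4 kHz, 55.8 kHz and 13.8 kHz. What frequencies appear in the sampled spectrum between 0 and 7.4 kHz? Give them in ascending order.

0.4 kHz, 1 kHz, 3.4 kHz, 6.2 kHz

fs/2 = 7.4 kHz.
53 kHz mod fs = 8.6 kHz.
8.6 kHz > fs/2 = 7.4 kHz, folds to fs − 8.6 kHz = 6.2 kHz.
14.4 kHz > fs/2 = 7.4 kHz, folds to fs − 14.4 kHz = 0.4 kHz.
55.8 kHz mod fs = 11.4 kHz.
11.4 kHz > fs/2 = 7.4 kHz, folds to fs − 11.4 kHz = 3.4 kHz.
13.8 kHz > fs/2 = 7.4 kHz, folds to fs − 13.8 kHz = 1 kHz.
Distinct values: {0.4 kHz, 1 kHz, 3.4 kHz, 6.2 kHz}.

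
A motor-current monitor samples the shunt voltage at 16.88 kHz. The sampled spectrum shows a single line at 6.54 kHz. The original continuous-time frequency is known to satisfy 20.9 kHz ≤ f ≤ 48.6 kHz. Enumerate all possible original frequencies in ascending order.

Frequencies that alias to 6.54 kHz are k·fs ± 6.54 kHz for integer k ≥ 0.
k=0: 6.54 kHz.
k=1: 10.34 kHz, 23.42 kHz.
k=2: 27.22 kHz, 40.3 kHz.
k=3: 44.1 kHz, 57.18 kHz.
k=4: 60.98 kHz, 74.06 kHz.
Within [20.9 kHz, 48.6 kHz]: 23.42 kHz, 27.22 kHz, 40.3 kHz, 44.1 kHz.

23.42 kHz, 27.22 kHz, 40.3 kHz, 44.1 kHz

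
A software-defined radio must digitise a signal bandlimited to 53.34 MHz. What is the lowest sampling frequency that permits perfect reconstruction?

Nyquist rate = 2 × 53.34 MHz = 106.68 MHz.

106.68 MHz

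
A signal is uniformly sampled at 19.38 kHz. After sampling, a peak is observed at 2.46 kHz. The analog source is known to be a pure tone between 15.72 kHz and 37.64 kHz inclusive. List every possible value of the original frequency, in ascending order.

Frequencies that alias to 2.46 kHz are k·fs ± 2.46 kHz for integer k ≥ 0.
k=0: 2.46 kHz.
k=1: 16.92 kHz, 21.84 kHz.
k=2: 36.3 kHz, 41.22 kHz.
k=3: 55.68 kHz, 60.6 kHz.
Within [15.72 kHz, 37.64 kHz]: 16.92 kHz, 21.84 kHz, 36.3 kHz.

16.92 kHz, 21.84 kHz, 36.3 kHz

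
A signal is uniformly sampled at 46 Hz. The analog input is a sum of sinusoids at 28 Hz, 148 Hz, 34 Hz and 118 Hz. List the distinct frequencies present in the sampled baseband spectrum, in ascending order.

10 Hz, 12 Hz, 18 Hz, 20 Hz

fs/2 = 23 Hz.
28 Hz > fs/2 = 23 Hz, folds to fs − 28 Hz = 18 Hz.
148 Hz mod fs = 10 Hz.
10 Hz ≤ fs/2 = 23 Hz, appears at 10 Hz.
34 Hz > fs/2 = 23 Hz, folds to fs − 34 Hz = 12 Hz.
118 Hz mod fs = 26 Hz.
26 Hz > fs/2 = 23 Hz, folds to fs − 26 Hz = 20 Hz.
Distinct values: {10 Hz, 12 Hz, 18 Hz, 20 Hz}.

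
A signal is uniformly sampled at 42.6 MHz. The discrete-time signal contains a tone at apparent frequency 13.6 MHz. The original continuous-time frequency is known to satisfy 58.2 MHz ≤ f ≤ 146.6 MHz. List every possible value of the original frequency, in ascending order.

71.6 MHz, 98.8 MHz, 114.2 MHz, 141.4 MHz

Frequencies that alias to 13.6 MHz are k·fs ± 13.6 MHz for integer k ≥ 0.
k=0: 13.6 MHz.
k=1: 29 MHz, 56.2 MHz.
k=2: 71.6 MHz, 98.8 MHz.
k=3: 114.2 MHz, 141.4 MHz.
k=4: 156.8 MHz, 184 MHz.
Within [58.2 MHz, 146.6 MHz]: 71.6 MHz, 98.8 MHz, 114.2 MHz, 141.4 MHz.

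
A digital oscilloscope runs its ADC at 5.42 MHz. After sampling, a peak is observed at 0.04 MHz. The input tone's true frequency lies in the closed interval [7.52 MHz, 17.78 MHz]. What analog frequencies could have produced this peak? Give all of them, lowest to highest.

Frequencies that alias to 0.04 MHz are k·fs ± 0.04 MHz for integer k ≥ 0.
k=0: 0.04 MHz.
k=1: 5.38 MHz, 5.46 MHz.
k=2: 10.8 MHz, 10.88 MHz.
k=3: 16.22 MHz, 16.3 MHz.
k=4: 21.64 MHz, 21.72 MHz.
Within [7.52 MHz, 17.78 MHz]: 10.8 MHz, 10.88 MHz, 16.22 MHz, 16.3 MHz.

10.8 MHz, 10.88 MHz, 16.22 MHz, 16.3 MHz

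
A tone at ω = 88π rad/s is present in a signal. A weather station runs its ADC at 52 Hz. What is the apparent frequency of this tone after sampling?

8 Hz

ω = 88π rad/s → f = ω/(2π) = 44 Hz.
44 Hz > fs/2 = 26 Hz, folds to fs − 44 Hz = 8 Hz.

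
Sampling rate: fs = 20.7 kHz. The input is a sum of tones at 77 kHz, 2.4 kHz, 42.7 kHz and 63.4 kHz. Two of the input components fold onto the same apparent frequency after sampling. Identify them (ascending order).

42.7 kHz, 63.4 kHz

fs/2 = 10.35 kHz.
77 kHz mod fs = 14.9 kHz.
14.9 kHz > fs/2 = 10.35 kHz, folds to fs − 14.9 kHz = 5.8 kHz.
2.4 kHz ≤ fs/2 = 10.35 kHz, passes unchanged.
42.7 kHz mod fs = 1.3 kHz.
1.3 kHz ≤ fs/2 = 10.35 kHz, appears at 1.3 kHz.
63.4 kHz mod fs = 1.3 kHz.
1.3 kHz ≤ fs/2 = 10.35 kHz, appears at 1.3 kHz.
42.7 kHz and 63.4 kHz both map to 1.3 kHz.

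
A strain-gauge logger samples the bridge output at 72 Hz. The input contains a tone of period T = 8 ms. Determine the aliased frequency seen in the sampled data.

T = 8 ms → f = 1/T = 125 Hz.
125 Hz mod fs = 53 Hz.
53 Hz > fs/2 = 36 Hz, folds to fs − 53 Hz = 19 Hz.

19 Hz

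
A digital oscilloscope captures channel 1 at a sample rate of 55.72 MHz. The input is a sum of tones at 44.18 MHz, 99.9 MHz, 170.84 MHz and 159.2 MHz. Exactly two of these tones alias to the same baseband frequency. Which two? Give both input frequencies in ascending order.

44.18 MHz, 99.9 MHz

fs/2 = 27.86 MHz.
44.18 MHz > fs/2 = 27.86 MHz, folds to fs − 44.18 MHz = 11.54 MHz.
99.9 MHz mod fs = 44.18 MHz.
44.18 MHz > fs/2 = 27.86 MHz, folds to fs − 44.18 MHz = 11.54 MHz.
170.84 MHz mod fs = 3.68 MHz.
3.68 MHz ≤ fs/2 = 27.86 MHz, appears at 3.68 MHz.
159.2 MHz mod fs = 47.76 MHz.
47.76 MHz > fs/2 = 27.86 MHz, folds to fs − 47.76 MHz = 7.96 MHz.
44.18 MHz and 99.9 MHz both map to 11.54 MHz.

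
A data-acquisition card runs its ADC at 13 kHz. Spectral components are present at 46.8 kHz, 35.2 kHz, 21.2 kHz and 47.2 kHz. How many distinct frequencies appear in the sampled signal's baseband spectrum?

fs/2 = 6.5 kHz.
46.8 kHz mod fs = 7.8 kHz.
7.8 kHz > fs/2 = 6.5 kHz, folds to fs − 7.8 kHz = 5.2 kHz.
35.2 kHz mod fs = 9.2 kHz.
9.2 kHz > fs/2 = 6.5 kHz, folds to fs − 9.2 kHz = 3.8 kHz.
21.2 kHz mod fs = 8.2 kHz.
8.2 kHz > fs/2 = 6.5 kHz, folds to fs − 8.2 kHz = 4.8 kHz.
47.2 kHz mod fs = 8.2 kHz.
8.2 kHz > fs/2 = 6.5 kHz, folds to fs − 8.2 kHz = 4.8 kHz.
Distinct values: {3.8 kHz, 4.8 kHz, 5.2 kHz} → 3.

3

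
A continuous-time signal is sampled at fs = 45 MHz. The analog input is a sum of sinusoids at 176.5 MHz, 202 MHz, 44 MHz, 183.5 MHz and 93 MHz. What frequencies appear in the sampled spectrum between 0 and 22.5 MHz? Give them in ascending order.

1 MHz, 3 MHz, 3.5 MHz, 22 MHz

fs/2 = 22.5 MHz.
176.5 MHz mod fs = 41.5 MHz.
41.5 MHz > fs/2 = 22.5 MHz, folds to fs − 41.5 MHz = 3.5 MHz.
202 MHz mod fs = 22 MHz.
22 MHz ≤ fs/2 = 22.5 MHz, appears at 22 MHz.
44 MHz > fs/2 = 22.5 MHz, folds to fs − 44 MHz = 1 MHz.
183.5 MHz mod fs = 3.5 MHz.
3.5 MHz ≤ fs/2 = 22.5 MHz, appears at 3.5 MHz.
93 MHz mod fs = 3 MHz.
3 MHz ≤ fs/2 = 22.5 MHz, appears at 3 MHz.
Distinct values: {1 MHz, 3 MHz, 3.5 MHz, 22 MHz}.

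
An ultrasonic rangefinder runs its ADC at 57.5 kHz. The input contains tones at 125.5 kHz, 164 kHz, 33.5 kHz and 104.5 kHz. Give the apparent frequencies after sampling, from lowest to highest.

fs/2 = 28.75 kHz.
125.5 kHz mod fs = 10.5 kHz.
10.5 kHz ≤ fs/2 = 28.75 kHz, appears at 10.5 kHz.
164 kHz mod fs = 49 kHz.
49 kHz > fs/2 = 28.75 kHz, folds to fs − 49 kHz = 8.5 kHz.
33.5 kHz > fs/2 = 28.75 kHz, folds to fs − 33.5 kHz = 24 kHz.
104.5 kHz mod fs = 47 kHz.
47 kHz > fs/2 = 28.75 kHz, folds to fs − 47 kHz = 10.5 kHz.
Distinct values: {8.5 kHz, 10.5 kHz, 24 kHz}.

8.5 kHz, 10.5 kHz, 24 kHz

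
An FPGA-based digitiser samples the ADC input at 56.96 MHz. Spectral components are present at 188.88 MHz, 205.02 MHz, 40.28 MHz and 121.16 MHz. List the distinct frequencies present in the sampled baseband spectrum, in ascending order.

fs/2 = 28.48 MHz.
188.88 MHz mod fs = 18 MHz.
18 MHz ≤ fs/2 = 28.48 MHz, appears at 18 MHz.
205.02 MHz mod fs = 34.14 MHz.
34.14 MHz > fs/2 = 28.48 MHz, folds to fs − 34.14 MHz = 22.82 MHz.
40.28 MHz > fs/2 = 28.48 MHz, folds to fs − 40.28 MHz = 16.68 MHz.
121.16 MHz mod fs = 7.24 MHz.
7.24 MHz ≤ fs/2 = 28.48 MHz, appears at 7.24 MHz.
Distinct values: {7.24 MHz, 16.68 MHz, 18 MHz, 22.82 MHz}.

7.24 MHz, 16.68 MHz, 18 MHz, 22.82 MHz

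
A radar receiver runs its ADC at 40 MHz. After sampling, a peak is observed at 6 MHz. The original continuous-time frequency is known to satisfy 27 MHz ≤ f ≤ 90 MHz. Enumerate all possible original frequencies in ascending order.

Frequencies that alias to 6 MHz are k·fs ± 6 MHz for integer k ≥ 0.
k=0: 6 MHz.
k=1: 34 MHz, 46 MHz.
k=2: 74 MHz, 86 MHz.
k=3: 114 MHz, 126 MHz.
Within [27 MHz, 90 MHz]: 34 MHz, 46 MHz, 74 MHz, 86 MHz.

34 MHz, 46 MHz, 74 MHz, 86 MHz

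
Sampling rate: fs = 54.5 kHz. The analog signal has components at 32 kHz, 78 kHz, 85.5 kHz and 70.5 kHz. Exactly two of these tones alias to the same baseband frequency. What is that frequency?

23.5 kHz

fs/2 = 27.25 kHz.
32 kHz > fs/2 = 27.25 kHz, folds to fs − 32 kHz = 22.5 kHz.
78 kHz mod fs = 23.5 kHz.
23.5 kHz ≤ fs/2 = 27.25 kHz, appears at 23.5 kHz.
85.5 kHz mod fs = 31 kHz.
31 kHz > fs/2 = 27.25 kHz, folds to fs − 31 kHz = 23.5 kHz.
70.5 kHz mod fs = 16 kHz.
16 kHz ≤ fs/2 = 27.25 kHz, appears at 16 kHz.
78 kHz and 85.5 kHz both map to 23.5 kHz.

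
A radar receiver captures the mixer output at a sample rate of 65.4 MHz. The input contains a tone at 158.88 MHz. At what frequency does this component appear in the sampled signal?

28.08 MHz

158.88 MHz mod fs = 28.08 MHz.
28.08 MHz ≤ fs/2 = 32.7 MHz, appears at 28.08 MHz.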